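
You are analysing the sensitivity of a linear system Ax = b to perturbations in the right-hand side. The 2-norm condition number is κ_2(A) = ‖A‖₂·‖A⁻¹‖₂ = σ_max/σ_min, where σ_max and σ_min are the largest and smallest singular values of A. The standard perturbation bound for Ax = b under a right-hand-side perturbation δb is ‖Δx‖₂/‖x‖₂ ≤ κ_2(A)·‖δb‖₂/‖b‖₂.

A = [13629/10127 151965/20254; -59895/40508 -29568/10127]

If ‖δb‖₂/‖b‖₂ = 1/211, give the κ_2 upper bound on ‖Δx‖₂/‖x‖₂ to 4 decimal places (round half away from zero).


0.0450

M = AᵀA = [38813049/9709456 17494785/1213682; 17494785/1213682 157339809/2427364]. tr(M)=397485/5776, det(M)=1185921/23104
λ_max, λ_min = (397485/5776 ± √151144445529/33362176)/2 = 1089/16, 1089/1444
σ_max=√(1089/16)=(33/4), σ_min=√(1089/1444)=(33/38) → κ = 9.5000
bound on ‖Δx‖/‖x‖: κ·ε = 9.5000·1/211 = 0.0450


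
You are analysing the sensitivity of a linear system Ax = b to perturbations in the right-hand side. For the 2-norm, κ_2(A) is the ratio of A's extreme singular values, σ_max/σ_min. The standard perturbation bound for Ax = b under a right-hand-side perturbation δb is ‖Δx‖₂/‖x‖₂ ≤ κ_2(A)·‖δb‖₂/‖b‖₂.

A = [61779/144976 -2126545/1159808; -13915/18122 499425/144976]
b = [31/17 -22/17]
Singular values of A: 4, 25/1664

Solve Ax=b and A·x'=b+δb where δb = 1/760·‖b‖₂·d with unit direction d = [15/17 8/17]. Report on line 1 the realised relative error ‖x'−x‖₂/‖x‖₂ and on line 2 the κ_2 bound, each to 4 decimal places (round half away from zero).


0.0029
0.3503

largest singular value 4, smallest 25/1664
κ_2(A) = 4 / (25/1664) = 266.2400
worst-case relative error ≤ 266.2400 × 1/760 = 0.3503
solve Ax = b  →  x = [65.0463 14.1229]
2-norm of b is 2.2361; of x, 66.5619
Δx = A⁻¹·δb where δb = 1/760·2.2361·d; ‖Δx‖ = 0.1958
dividing the unrounded norms, ‖Δx‖/‖x‖ = 0.0029
realised/bound (from unrounded values) ≈ 0.0084


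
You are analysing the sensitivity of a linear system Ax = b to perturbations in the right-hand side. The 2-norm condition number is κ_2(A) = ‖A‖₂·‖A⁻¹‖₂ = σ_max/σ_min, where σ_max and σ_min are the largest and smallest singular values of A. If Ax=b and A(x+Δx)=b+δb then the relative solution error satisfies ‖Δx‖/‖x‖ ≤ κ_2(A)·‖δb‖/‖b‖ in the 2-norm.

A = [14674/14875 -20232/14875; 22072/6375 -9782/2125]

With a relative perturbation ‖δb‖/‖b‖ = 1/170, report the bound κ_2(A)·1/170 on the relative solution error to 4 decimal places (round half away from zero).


AᵀA = [41295076/3186225 -18352256/1062075; -18352256/1062075 8156836/354025]; tr = 4588264/127449, det = 400/14161
solving λ² − 4588264/127449·λ + 400/14161 = 0 gives λ = 36, 100/127449
κ = σ_max/σ_min = 6/(10/357) = 214.2000
κ_2(A)·‖δb‖/‖b‖ = 1.2600

1.2600


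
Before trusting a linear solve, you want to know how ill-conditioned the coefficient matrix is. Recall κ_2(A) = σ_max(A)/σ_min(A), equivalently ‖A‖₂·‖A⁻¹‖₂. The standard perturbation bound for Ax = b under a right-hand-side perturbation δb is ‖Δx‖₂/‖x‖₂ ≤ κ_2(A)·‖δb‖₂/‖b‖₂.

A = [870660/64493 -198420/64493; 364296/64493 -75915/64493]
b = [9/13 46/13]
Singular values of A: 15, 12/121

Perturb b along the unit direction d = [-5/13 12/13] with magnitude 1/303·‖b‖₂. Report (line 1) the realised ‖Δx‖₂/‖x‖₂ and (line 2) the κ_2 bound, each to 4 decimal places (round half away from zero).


0.0040
0.4992

from the listed singular values, σ₁ = 15, σ_n = 12/121
κ_2(A) = 15 / (12/121) = 151.2500
κ_2(A)·‖δb‖/‖b‖ = 0.4992
solve Ax = b  →  x = [6.7703 29.4829]
‖b‖ = 3.6056, ‖x‖ = 30.2503
re-solving with b+δb shifts x by Δx of norm 0.1200
dividing the unrounded norms, ‖Δx‖/‖x‖ = 0.0040
tightness: 0.0040 against a bound of 0.4992 (unrounded ratio ≈ 0.0079)


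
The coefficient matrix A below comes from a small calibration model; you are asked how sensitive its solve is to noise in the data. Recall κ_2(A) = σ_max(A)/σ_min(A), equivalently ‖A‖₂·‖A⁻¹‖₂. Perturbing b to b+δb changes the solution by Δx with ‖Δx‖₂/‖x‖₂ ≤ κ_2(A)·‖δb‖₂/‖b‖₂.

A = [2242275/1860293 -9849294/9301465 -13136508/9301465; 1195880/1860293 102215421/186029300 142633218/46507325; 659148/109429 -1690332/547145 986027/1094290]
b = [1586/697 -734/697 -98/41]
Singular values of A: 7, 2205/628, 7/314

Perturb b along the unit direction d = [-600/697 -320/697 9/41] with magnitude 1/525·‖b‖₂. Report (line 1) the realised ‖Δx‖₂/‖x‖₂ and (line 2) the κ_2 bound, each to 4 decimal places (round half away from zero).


0.0033
0.5981

largest singular value 7, smallest 7/314
κ_2(A) = 7 / (7/314) = 314.0000
κ_2(A)·‖δb‖/‖b‖ = 0.5981
solve Ax = b  →  x = [41.9664 75.9629 -22.7492]
2-norm of b is 3.4641; of x, 89.7165
Δx = A⁻¹·δb where δb = 1/525·3.4641·d; ‖Δx‖ = 0.2960
relative error = 0.0033
realised/bound (from unrounded values) ≈ 0.0055


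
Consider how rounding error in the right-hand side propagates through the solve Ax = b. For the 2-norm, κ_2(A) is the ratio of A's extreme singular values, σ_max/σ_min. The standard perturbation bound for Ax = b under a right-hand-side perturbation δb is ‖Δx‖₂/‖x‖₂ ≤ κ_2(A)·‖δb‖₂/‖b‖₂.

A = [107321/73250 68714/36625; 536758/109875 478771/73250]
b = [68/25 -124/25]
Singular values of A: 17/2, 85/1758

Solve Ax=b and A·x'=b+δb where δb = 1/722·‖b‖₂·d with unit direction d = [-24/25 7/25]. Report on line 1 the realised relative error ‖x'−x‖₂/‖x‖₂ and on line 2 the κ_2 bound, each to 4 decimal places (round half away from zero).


largest singular value 17/2, smallest 85/1758
κ = σ_max/σ_min = (17/2)/(85/1758) = 175.8000
κ_2(A)·‖δb‖/‖b‖ = 0.2435
solve Ax = b  →  x = [65.9012 -50.0141]
‖b‖₂ = 5.6569 and ‖x‖₂ = 82.7308
with δb = [-0.0075 0.0022], A·Δx = δb → ‖Δx‖ = 0.1620
relative error = 0.0020
tightness: 0.0020 against a bound of 0.2435 (unrounded ratio ≈ 0.0080)

0.0020
0.2435


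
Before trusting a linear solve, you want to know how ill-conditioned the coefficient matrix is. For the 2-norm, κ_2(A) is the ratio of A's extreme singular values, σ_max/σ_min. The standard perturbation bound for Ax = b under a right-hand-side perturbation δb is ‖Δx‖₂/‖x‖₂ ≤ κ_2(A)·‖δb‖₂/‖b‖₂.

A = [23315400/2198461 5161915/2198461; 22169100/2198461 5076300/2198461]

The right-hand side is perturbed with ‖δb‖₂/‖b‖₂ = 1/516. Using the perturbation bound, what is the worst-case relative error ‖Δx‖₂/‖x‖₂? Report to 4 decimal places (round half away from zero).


M = AᵀA = [1230769170000/5747004481 276919281000/5747004481; 276919281000/5747004481 62323648225/5747004481]. tr(M)=769240225/3418801, det(M)=2250000/3418801
char-poly roots: 225 and 10000/3418801
σ_max=√225=15, σ_min=√(10000/3418801)=(100/1849) → κ = 277.3500
κ_2(A)·‖δb‖/‖b‖ = 0.5375

0.5375


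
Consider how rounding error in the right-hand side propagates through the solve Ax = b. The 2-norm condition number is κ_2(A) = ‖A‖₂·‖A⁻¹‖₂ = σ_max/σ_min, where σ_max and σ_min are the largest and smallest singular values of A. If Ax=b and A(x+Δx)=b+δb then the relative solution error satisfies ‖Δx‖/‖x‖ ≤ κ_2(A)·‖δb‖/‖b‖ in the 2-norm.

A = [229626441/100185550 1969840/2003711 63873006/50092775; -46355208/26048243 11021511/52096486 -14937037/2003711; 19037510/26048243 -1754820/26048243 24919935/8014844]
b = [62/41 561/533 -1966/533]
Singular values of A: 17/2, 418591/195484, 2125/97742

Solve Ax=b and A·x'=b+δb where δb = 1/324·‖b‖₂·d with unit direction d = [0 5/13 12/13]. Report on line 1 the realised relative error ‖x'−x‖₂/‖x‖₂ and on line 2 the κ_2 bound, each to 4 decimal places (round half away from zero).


0.0042
1.2067

σ_max = 17/2, σ_min = 2125/97742
condition number: (17/2) ÷ (2125/97742) = 390.9680
worst-case relative error ≤ 390.9680 × 1/324 = 1.2067
solve Ax = b  →  x = [63.0637 -121.3152 -18.6387]
‖b‖₂ = 4.1231 and ‖x‖₂ = 137.9921
Δx = A⁻¹·δb where δb = 1/324·4.1231·d; ‖Δx‖ = 0.5853
dividing the unrounded norms, ‖Δx‖/‖x‖ = 0.0042
realised/bound (from unrounded values) ≈ 0.0035


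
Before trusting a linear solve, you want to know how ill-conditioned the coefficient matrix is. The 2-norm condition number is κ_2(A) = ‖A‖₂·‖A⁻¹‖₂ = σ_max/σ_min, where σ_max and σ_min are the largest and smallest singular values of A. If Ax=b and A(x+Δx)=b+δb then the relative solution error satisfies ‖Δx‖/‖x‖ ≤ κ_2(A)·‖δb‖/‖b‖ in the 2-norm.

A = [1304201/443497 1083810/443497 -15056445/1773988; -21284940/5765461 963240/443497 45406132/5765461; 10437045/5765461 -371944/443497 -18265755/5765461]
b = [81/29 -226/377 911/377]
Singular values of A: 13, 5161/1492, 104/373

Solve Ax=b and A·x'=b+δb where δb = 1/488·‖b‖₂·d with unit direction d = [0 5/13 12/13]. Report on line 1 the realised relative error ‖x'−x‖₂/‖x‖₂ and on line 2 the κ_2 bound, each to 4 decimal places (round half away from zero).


σ_max = 13, σ_min = 104/373
κ_2(A) = 13 / (104/373) = 46.6250
bound on ‖Δx‖/‖x‖: κ·ε = 46.6250·1/488 = 0.0955
solve Ax = b  →  x = [6.4900 1.8566 2.4542]
2-norm of b is 3.7417; of x, 7.1826
δb = ε·‖b‖·d = [0.0000 0.0029 0.0071]; solving A·Δx = δb gives ‖Δx‖ = 0.0275
relative error = 0.0038
so the bound overstates the realised error by a factor of ≈ 24.9552 (computed from the unrounded values)

0.0038
0.0955


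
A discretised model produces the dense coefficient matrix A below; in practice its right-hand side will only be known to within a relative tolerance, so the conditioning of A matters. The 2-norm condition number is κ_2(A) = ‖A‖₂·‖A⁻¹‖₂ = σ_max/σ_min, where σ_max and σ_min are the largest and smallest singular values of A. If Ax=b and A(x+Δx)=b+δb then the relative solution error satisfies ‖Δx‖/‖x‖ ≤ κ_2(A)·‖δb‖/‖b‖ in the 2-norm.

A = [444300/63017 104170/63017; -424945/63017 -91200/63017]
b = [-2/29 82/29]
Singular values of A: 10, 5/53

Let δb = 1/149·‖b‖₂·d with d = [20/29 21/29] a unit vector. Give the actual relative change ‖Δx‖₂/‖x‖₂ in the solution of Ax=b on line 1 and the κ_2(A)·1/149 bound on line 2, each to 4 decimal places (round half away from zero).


0.0095
0.7114

σ_max = 10, σ_min = 5/53
condition number: 10 ÷ (5/53) = 106.0000
worst-case relative error ≤ 106.0000 × 1/149 = 0.7114
solve Ax = b  →  x = [-4.8488 20.6390]
‖b‖₂ = 2.8284 and ‖x‖₂ = 21.2009
δb = ε·‖b‖·d = [0.0131 0.0137]; solving A·Δx = δb gives ‖Δx‖ = 0.2012
relative error = 0.0095
realised/bound (from unrounded values) ≈ 0.0133


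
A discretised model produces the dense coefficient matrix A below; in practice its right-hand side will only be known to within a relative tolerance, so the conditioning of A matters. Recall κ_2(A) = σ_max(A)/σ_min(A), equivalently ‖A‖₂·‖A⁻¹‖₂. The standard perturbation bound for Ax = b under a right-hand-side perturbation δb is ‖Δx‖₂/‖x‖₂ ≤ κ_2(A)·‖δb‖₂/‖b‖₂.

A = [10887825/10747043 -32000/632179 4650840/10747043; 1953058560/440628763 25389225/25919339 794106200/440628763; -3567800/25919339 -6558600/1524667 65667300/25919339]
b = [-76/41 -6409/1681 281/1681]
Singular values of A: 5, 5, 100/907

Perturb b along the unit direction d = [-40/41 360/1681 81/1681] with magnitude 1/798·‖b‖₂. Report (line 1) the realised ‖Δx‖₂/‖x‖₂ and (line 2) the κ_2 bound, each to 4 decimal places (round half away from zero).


σ_max = 5, σ_min = 100/907
κ_2(A) = 5 / (100/907) = 45.3500
perturbation bound = 45.3500·1/798 = 0.0568
solve Ax = b  →  x = [-4.5163 4.0918 6.7680]
2-norm of b is 4.2426; of x, 9.1074
δb = ε·‖b‖·d = [-0.0052 0.0011 0.0003]; solving A·Δx = δb gives ‖Δx‖ = 0.0482
realised ‖Δx‖/‖x‖ = 0.0053
realised/bound (from unrounded values) ≈ 0.0932

0.0053
0.0568


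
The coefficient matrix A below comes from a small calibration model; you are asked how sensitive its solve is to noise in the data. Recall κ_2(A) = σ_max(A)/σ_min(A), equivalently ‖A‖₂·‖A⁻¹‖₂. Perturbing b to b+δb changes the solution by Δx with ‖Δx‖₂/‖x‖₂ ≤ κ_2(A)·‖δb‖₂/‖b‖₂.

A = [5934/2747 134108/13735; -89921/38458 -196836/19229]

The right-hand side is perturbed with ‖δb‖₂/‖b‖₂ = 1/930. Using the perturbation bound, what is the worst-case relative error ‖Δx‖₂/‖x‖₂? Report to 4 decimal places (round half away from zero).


form AᵀA = [365546537/36073604 2030323698/45092005; 2030323698/45092005 45118856096/225460025] with trace 4624733849/21996100 and determinant 2829124/5499025
λ_max, λ_min = (4624733849/21996100 ± √21387167498975692401/483828415210000)/2 = 841/4, 13456/5499025
κ = σ_max/σ_min = (29/2)/(116/2345) = 293.1250
perturbation bound = 293.1250·1/930 = 0.3152

0.3152


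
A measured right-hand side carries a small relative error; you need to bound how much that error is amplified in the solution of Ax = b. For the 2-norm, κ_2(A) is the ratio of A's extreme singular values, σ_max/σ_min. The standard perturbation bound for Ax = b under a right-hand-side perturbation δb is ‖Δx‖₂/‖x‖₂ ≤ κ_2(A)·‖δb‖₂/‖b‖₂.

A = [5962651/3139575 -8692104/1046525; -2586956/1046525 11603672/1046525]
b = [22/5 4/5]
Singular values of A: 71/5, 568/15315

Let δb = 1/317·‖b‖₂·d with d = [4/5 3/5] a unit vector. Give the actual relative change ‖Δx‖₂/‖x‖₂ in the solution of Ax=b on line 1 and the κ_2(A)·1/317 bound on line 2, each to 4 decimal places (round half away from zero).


0.0035
1.2078

σ_max = 71/5, σ_min = 568/15315
κ = σ_max/σ_min = (71/5)/(568/15315) = 382.8750
perturbation bound = 382.8750·1/317 = 1.2078
solve Ax = b  →  x = [105.2525 23.5374]
2-norm of b is 4.4721; of x, 107.8522
Δx = A⁻¹·δb where δb = 1/317·4.4721·d; ‖Δx‖ = 0.3804
relative error = 0.0035
realised/bound (from unrounded values) ≈ 0.0029


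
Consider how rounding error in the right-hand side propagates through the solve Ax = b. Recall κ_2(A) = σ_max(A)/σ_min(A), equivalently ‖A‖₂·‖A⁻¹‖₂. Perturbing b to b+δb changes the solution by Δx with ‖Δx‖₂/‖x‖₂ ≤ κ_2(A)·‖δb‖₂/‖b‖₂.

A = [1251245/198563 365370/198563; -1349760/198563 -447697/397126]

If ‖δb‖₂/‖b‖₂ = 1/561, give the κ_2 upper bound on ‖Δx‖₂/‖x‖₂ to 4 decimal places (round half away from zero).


0.0298

AᵀA = [4027902625/46881409 902864610/46881409; 902864610/46881409 873262249/187525636]; tr = 10104029/111556, det = 3258025/111556
λ_max, λ_min = (10104029/111556 ± √100637593085241/12444741136)/2 = 361/4, 9025/27889
so κ_2 = √((361/4) / (9025/27889)) = 16.7000
bound on ‖Δx‖/‖x‖: κ·ε = 16.7000·1/561 = 0.0298


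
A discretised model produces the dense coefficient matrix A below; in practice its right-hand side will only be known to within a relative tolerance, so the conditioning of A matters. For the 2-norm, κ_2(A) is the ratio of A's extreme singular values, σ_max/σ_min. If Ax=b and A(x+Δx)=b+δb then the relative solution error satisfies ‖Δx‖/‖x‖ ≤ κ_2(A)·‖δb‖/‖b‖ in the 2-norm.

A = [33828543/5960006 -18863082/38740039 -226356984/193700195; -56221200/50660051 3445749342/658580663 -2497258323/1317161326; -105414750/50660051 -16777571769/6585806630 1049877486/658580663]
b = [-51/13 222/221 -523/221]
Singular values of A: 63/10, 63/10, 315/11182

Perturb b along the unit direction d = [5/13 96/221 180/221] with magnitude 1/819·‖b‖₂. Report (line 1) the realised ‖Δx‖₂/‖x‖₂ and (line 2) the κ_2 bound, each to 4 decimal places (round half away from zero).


0.0019
0.2731

from the listed singular values, σ₁ = 63/10, σ_n = 315/11182
κ = σ_max/σ_min = (63/10)/(315/11182) = 223.6400
worst-case relative error ≤ 223.6400 × 1/819 = 0.2731
solve Ax = b  →  x = [-23.8416 -39.6274 -95.9313]
‖b‖ = 4.6904, ‖x‖ = 106.4968
re-solving with b+δb shifts x by Δx of norm 0.2033
relative error = 0.0019
realised/bound (from unrounded values) ≈ 0.0070


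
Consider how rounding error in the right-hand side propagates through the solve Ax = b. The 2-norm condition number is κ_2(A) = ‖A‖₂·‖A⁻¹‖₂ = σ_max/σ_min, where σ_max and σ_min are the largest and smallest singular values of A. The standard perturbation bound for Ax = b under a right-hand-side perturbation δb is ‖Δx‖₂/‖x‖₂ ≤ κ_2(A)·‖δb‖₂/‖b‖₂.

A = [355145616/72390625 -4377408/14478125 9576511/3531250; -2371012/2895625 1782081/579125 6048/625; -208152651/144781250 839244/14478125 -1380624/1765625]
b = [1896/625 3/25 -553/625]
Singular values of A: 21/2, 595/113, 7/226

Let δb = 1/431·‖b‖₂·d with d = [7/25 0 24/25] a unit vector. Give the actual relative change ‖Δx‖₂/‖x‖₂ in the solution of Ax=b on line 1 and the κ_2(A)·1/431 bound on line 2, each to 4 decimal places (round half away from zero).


from the listed singular values, σ₁ = 21/2, σ_n = 7/226
condition number: (21/2) ÷ (7/226) = 339.0000
worst-case relative error ≤ 339.0000 × 1/431 = 0.7865
solve Ax = b  →  x = [0.5617 -0.0991 0.0914]
‖b‖₂ = 3.1623 and ‖x‖₂ = 0.5777
re-solving with b+δb shifts x by Δx of norm 0.2369
relative error = 0.4101
tightness: 0.4101 against a bound of 0.7865 (unrounded ratio ≈ 0.5214)

0.4101
0.7865


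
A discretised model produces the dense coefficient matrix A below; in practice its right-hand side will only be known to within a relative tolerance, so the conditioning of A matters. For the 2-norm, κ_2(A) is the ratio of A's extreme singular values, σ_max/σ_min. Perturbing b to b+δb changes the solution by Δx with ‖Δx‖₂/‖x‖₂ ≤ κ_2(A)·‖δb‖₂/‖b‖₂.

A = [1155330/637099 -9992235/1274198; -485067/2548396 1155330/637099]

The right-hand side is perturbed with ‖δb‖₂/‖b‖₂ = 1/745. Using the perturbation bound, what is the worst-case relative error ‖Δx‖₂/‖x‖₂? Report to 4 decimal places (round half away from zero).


M = AᵀA = [313284609/94228496 -171566505/11778562; -171566505/11778562 1526151825/23557124]. tr(M)=156533949/2298256, det(M)=29648025/9193024
solving λ² − 156533949/2298256·λ + 29648025/9193024 = 0 gives λ = 1089/16, 27225/574564
so κ_2 = √((1089/16) / (27225/574564)) = 37.9000
κ_2(A)·‖δb‖/‖b‖ = 0.0509

0.0509


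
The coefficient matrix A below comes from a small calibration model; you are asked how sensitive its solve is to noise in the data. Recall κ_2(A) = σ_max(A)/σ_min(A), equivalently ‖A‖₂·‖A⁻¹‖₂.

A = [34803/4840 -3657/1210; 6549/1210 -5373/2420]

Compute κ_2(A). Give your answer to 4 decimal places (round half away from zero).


242.0000

form AᵀA = [75899169/937024 -7906005/234256; -7906005/234256 3294549/234256] with trace 89077365/937024 and determinant 2313441/14992384
char-poly roots: 1521/16 and 1521/937024
κ_2(A) = √(λ_max/λ_min) = √((1521/16) / (1521/937024)) = 242.0000


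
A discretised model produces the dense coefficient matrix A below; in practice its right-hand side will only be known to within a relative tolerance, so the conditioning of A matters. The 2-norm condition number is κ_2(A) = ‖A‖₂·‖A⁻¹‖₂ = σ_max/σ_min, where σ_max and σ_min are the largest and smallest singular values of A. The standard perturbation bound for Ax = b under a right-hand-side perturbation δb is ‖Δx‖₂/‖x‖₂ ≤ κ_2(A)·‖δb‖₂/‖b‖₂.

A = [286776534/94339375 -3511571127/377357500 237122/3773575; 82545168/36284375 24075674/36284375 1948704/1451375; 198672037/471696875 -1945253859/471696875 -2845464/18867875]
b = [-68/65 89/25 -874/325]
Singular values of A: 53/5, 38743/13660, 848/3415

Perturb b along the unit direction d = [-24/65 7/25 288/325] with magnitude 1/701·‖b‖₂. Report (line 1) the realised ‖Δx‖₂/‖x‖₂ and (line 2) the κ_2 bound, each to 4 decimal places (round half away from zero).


0.0062
0.0609

from the listed singular values, σ₁ = 53/5, σ_n = 848/3415
κ_2(A) = (53/5) / (848/3415) = 42.6875
bound on ‖Δx‖/‖x‖: κ·ε = 42.6875·1/701 = 0.0609
solve Ax = b  →  x = [2.9611 1.0602 -2.8897]
‖b‖ = 4.5826, ‖x‖ = 4.2711
δb = ε·‖b‖·d = [-0.0024 0.0018 0.0058]; solving A·Δx = δb gives ‖Δx‖ = 0.0263
realised ‖Δx‖/‖x‖ = 0.0062
tightness: 0.0062 against a bound of 0.0609 (unrounded ratio ≈ 0.1012)


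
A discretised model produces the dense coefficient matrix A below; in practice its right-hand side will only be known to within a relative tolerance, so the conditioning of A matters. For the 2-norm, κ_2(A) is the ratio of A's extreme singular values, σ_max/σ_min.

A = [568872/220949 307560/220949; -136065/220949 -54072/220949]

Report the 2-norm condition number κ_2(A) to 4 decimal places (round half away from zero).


39.6250

form AᵀA = [203527089/29041321 108459000/29041321; 108459000/29041321 58011264/29041321] with trace 904977/100489 and determinant 5184/100489
λ_max, λ_min = (904977/100489 ± √816899630625/10098039121)/2 = 9, 576/100489
σ_max=√9=3, σ_min=√(576/100489)=(24/317) → κ = 39.6250


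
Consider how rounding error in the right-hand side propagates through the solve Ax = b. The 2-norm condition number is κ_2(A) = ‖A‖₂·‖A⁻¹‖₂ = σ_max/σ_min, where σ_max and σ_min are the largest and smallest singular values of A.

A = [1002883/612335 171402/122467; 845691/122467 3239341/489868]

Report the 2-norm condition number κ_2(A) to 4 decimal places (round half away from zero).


82.4000

form AᵀA = [11234744794/223054225 8557401699/178443380; 8557401699/178443380 6521944345/142754704] with trace 407615369/4243600 and determinant 5764801/4243600
λ_max, λ_min = (407615369/4243600 ± √166052435006911761/18008140960000)/2 = 2401/25, 2401/169744
κ_2(A) = √(λ_max/λ_min) = √((2401/25) / (2401/169744)) = 82.4000


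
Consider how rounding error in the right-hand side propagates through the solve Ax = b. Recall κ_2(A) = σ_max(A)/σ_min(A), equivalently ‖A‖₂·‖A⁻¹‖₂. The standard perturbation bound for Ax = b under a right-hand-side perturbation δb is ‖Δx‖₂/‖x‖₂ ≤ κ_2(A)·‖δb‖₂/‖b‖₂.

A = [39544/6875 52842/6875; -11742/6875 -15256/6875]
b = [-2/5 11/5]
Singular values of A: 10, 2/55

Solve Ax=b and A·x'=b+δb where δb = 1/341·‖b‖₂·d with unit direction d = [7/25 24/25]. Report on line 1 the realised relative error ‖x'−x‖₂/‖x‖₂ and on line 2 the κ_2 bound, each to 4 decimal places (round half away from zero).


0.0033
0.8065

σ_max = 10, σ_min = 2/55
κ_2(A) = 10 / (2/55) = 275.0000
perturbation bound = 275.0000·1/341 = 0.8065
solve Ax = b  →  x = [-44.0600 32.9200]
2-norm of b is 2.2361; of x, 55.0001
δb = ε·‖b‖·d = [0.0018 0.0063]; solving A·Δx = δb gives ‖Δx‖ = 0.1803
relative error = 0.0033
realised/bound (from unrounded values) ≈ 0.0041


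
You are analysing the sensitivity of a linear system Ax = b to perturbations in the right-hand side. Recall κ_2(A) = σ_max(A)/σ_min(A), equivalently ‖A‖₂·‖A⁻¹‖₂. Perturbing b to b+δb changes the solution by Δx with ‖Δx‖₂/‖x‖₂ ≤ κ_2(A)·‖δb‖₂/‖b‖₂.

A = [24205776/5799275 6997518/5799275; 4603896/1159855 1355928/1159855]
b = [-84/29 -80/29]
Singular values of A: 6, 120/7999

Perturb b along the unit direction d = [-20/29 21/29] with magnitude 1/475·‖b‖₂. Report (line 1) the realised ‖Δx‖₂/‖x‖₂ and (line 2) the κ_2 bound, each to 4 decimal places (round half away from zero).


σ_max = 6, σ_min = 120/7999
condition number: 6 ÷ (120/7999) = 399.9500
worst-case relative error ≤ 399.9500 × 1/475 = 0.8420
solve Ax = b  →  x = [-0.6400 -0.1867]
‖b‖₂ = 4.0000 and ‖x‖₂ = 0.6667
with δb = [-0.0058 0.0061], A·Δx = δb → ‖Δx‖ = 0.5613
relative error = 0.8420
tightness: 0.8420 against a bound of 0.8420; the bound is attained (ratio 1)

0.8420
0.8420


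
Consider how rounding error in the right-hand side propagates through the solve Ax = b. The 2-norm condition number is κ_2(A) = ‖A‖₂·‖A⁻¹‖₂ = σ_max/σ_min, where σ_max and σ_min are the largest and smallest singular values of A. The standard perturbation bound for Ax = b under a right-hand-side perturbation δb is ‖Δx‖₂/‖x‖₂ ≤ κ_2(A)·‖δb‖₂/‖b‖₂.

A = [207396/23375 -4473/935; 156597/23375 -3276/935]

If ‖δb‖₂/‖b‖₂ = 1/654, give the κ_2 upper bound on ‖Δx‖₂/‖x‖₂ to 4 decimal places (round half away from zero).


0.2523

M = AᵀA = [2701428849/21855625 -288138816/4371125; -288138816/4371125 6147981/174845]. tr(M)=12006666/75625, det(M)=1750329/1890625
λ_max, λ_min = (12006666/75625 ± √144138849454656/5719140625)/2 = 3969/25, 441/75625
so κ_2 = √((3969/25) / (441/75625)) = 165.0000
bound on ‖Δx‖/‖x‖: κ·ε = 165.0000·1/654 = 0.2523


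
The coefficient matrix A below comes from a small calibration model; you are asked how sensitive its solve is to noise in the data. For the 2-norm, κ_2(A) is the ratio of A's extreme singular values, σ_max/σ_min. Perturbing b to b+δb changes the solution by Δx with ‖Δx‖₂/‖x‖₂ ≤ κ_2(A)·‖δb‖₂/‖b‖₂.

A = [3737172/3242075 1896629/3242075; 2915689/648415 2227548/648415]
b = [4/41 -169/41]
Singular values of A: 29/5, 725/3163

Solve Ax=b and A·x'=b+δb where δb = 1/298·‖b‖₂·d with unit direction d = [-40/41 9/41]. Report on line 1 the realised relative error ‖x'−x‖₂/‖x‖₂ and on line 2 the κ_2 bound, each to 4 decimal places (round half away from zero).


σ_max = 29/5, σ_min = 725/3163
κ_2(A) = (29/5) / (725/3163) = 25.3040
perturbation bound = 25.3040·1/298 = 0.0849
solve Ax = b  →  x = [2.0659 -3.9040]
‖b‖₂ = 4.1231 and ‖x‖₂ = 4.4169
re-solving with b+δb shifts x by Δx of norm 0.0604
relative error = 0.0137
tightness: 0.0137 against a bound of 0.0849 (unrounded ratio ≈ 0.1609)

0.0137
0.0849


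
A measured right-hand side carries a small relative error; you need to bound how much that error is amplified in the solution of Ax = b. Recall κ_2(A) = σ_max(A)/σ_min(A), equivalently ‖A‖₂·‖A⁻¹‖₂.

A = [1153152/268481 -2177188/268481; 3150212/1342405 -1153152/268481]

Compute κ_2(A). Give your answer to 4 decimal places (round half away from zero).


M = AᵀA = [149369633296/6235471225 -56006286336/1247094245; -56006286336/1247094245 21003138832/249418849]. tr(M)=2333730464/21576025, det(M)=7311616/21576025
char-poly roots: 2704/25 and 2704/863041
κ = σ_max/σ_min = (52/5)/(52/929) = 185.8000

185.8000


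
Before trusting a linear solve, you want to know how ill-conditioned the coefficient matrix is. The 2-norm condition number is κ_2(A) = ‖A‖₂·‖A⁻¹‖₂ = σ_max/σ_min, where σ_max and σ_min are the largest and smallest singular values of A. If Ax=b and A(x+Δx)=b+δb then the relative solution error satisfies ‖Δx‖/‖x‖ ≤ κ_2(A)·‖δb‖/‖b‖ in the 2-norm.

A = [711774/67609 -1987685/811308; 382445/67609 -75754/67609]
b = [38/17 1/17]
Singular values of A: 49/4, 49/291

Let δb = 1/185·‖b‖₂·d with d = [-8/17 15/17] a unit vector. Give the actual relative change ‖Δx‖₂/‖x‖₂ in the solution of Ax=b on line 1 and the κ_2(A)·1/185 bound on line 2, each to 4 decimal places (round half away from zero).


σ_max = 49/4, σ_min = 49/291
κ = σ_max/σ_min = (49/4)/(49/291) = 72.7500
bound on ‖Δx‖/‖x‖: κ·ε = 72.7500·1/185 = 0.3932
solve Ax = b  →  x = [-1.1444 -5.8298]
‖b‖ = 2.2361, ‖x‖ = 5.9410
Δx = A⁻¹·δb where δb = 1/185·2.2361·d; ‖Δx‖ = 0.0718
realised ‖Δx‖/‖x‖ = 0.0121
tightness: 0.0121 against a bound of 0.3932 (unrounded ratio ≈ 0.0307)

0.0121
0.3932


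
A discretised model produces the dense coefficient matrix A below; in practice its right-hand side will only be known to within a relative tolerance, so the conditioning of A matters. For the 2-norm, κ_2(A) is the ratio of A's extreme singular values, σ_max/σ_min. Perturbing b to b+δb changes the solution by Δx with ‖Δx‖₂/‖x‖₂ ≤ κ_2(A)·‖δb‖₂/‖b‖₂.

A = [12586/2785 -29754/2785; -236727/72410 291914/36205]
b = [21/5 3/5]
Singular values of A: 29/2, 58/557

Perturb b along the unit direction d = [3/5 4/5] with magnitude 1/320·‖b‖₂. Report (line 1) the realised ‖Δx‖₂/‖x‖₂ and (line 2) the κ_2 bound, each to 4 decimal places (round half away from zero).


0.0044
0.4352

largest singular value 29/2, smallest 58/557
κ = σ_max/σ_min = (29/2)/(58/557) = 139.2500
κ_2(A)·‖δb‖/‖b‖ = 0.4352
solve Ax = b  →  x = [26.6737 10.8899]
‖b‖₂ = 4.2426 and ‖x‖₂ = 28.8111
with δb = [0.0080 0.0106], A·Δx = δb → ‖Δx‖ = 0.1273
relative error = 0.0044
so the bound overstates the realised error by a factor of ≈ 98.4672 (computed from the unrounded values)


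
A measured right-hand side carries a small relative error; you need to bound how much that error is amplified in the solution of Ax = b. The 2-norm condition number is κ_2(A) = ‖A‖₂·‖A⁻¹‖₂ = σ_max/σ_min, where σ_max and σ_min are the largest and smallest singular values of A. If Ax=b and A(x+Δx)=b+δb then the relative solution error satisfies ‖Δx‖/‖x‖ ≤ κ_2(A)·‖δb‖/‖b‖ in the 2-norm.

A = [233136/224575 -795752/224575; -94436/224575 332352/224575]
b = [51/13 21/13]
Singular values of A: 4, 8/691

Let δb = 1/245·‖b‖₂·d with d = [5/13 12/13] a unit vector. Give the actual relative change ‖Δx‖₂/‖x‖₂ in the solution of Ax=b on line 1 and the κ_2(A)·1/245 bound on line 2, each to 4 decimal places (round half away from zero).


0.0058
1.4102

largest singular value 4, smallest 8/691
κ_2(A) = 4 / (8/691) = 345.5000
κ_2(A)·‖δb‖/‖b‖ = 1.4102
solve Ax = b  →  x = [248.9700 71.8350]
2-norm of b is 4.2426; of x, 259.1261
δb = ε·‖b‖·d = [0.0067 0.0160]; solving A·Δx = δb gives ‖Δx‖ = 1.4957
realised ‖Δx‖/‖x‖ = 0.0058
so the bound overstates the realised error by a factor of ≈ 244.3064 (computed from the unrounded values)


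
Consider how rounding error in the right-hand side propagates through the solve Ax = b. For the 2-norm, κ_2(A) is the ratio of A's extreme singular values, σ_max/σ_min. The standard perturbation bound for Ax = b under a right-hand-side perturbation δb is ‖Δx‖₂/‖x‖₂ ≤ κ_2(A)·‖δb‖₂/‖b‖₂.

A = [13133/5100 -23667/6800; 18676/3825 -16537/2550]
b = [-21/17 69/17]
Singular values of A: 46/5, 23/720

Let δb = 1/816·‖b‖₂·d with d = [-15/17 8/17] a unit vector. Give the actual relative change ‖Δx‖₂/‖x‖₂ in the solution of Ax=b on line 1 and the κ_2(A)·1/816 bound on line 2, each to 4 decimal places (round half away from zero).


0.0017
0.3529

largest singular value 46/5, smallest 23/720
condition number: (46/5) ÷ (23/720) = 288.0000
worst-case relative error ≤ 288.0000 × 1/816 = 0.3529
solve Ax = b  →  x = [75.3261 56.0870]
2-norm of b is 4.2426; of x, 93.9136
Δx = A⁻¹·δb where δb = 1/816·4.2426·d; ‖Δx‖ = 0.1628
relative error = 0.0017
tightness: 0.0017 against a bound of 0.3529 (unrounded ratio ≈ 0.0049)


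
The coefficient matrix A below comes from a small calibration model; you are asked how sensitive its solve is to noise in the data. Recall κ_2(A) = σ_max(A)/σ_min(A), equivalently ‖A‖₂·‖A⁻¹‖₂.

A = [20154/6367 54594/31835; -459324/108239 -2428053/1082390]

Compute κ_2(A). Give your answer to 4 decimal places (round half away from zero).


AᵀA = [328365630900/11715681121 175122917730/11715681121; 175122917730/11715681121 373636198449/46862724484]; tr = 5837711841/162154756, det = 1265625/40538689
solving λ² − 5837711841/162154756·λ + 1265625/40538689 = 0 gives λ = 36, 140625/162154756
κ_2(A) = √(λ_max/λ_min) = √(36 / (140625/162154756)) = 203.7440

203.7440


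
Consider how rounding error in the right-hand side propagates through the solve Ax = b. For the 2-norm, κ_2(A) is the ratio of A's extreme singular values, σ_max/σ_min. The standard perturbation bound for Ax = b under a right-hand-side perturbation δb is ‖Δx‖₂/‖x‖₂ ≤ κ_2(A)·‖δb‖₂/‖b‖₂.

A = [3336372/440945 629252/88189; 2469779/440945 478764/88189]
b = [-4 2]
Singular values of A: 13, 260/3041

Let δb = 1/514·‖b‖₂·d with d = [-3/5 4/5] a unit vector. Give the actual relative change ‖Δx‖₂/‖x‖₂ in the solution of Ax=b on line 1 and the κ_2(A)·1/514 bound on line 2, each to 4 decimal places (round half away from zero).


from the listed singular values, σ₁ = 13, σ_n = 260/3041
condition number: 13 ÷ (260/3041) = 152.0500
worst-case relative error ≤ 152.0500 × 1/514 = 0.2958
solve Ax = b  →  x = [-32.3767 33.7724]
2-norm of b is 4.4721; of x, 46.7849
with δb = [-0.0052 0.0070], A·Δx = δb → ‖Δx‖ = 0.1018
realised ‖Δx‖/‖x‖ = 0.0022
tightness: 0.0022 against a bound of 0.2958 (unrounded ratio ≈ 0.0074)

0.0022
0.2958


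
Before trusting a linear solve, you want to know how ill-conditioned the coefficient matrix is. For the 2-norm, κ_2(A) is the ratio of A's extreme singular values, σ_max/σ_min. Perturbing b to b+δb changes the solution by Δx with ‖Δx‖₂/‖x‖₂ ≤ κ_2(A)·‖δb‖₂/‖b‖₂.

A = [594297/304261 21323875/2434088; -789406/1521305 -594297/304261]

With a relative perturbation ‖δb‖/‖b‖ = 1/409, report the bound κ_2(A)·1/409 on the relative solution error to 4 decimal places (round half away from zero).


0.2832

M = AᵀA = [5623369981/1376781025 39926655351/2202849640; 39926655351/2202849640 283945113721/3524559424]. tr(M)=4436956289/52417600, det(M)=279841/524176
solving λ² − 4436956289/52417600·λ + 279841/524176 = 0 gives λ = 2116/25, 13225/2096704
σ_max=√(2116/25)=(46/5), σ_min=√(13225/2096704)=(115/1448) → κ = 115.8400
κ_2(A)·‖δb‖/‖b‖ = 0.2832


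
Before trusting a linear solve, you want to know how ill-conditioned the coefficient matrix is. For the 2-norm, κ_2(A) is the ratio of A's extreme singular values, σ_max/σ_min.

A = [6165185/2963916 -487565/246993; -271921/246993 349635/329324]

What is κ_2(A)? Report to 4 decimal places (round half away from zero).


M = AᵀA = [5805633509/1048180176 -115188710/21837087; -115188710/21837087 585099125/116464464]. tr(M)=190888373/18072072, det(M)=714025/578306304
λ_max, λ_min = (190888373/18072072 ± √2277297372355369/20412486648324)/2 = 169/16, 4225/36144144
so κ_2 = √((169/16) / (4225/36144144)) = 300.6000

300.6000


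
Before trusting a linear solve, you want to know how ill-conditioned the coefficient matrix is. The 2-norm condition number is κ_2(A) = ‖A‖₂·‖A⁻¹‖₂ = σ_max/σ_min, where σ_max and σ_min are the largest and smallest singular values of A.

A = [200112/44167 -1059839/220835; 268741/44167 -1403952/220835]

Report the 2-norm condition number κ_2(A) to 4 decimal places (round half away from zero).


304.6000

form AᵀA = [112266537625/1950723889 -117877193280/1950723889; -117877193280/1950723889 123773596969/1950723889] with trace 280666034/2319529 and determinant 366025/2319529
eigenvalues of AᵀA: λ = (tr ± √(tr²−4·det))/2 = 121, 3025/2319529
κ = σ_max/σ_min = 11/(55/1523) = 304.6000


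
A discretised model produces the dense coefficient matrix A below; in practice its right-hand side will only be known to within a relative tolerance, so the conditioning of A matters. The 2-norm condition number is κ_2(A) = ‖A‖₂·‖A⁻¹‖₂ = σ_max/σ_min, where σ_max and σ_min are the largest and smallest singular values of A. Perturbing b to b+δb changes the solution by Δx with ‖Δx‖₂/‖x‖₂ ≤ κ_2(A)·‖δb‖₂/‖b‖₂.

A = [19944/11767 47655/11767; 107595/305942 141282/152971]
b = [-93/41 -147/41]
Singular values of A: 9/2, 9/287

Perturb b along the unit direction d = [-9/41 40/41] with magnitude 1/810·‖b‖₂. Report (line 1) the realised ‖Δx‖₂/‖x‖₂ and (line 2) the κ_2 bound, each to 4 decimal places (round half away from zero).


0.0017
0.1772

from the listed singular values, σ₁ = 9/2, σ_n = 9/287
condition number: (9/2) ÷ (9/287) = 143.5000
bound on ‖Δx‖/‖x‖: κ·ε = 143.5000·1/810 = 0.1772
solve Ax = b  →  x = [88.0513 -37.4103]
‖b‖₂ = 4.2426 and ‖x‖₂ = 95.6690
δb = ε·‖b‖·d = [-0.0011 0.0051]; solving A·Δx = δb gives ‖Δx‖ = 0.1670
realised ‖Δx‖/‖x‖ = 0.0017
tightness: 0.0017 against a bound of 0.1772 (unrounded ratio ≈ 0.0099)


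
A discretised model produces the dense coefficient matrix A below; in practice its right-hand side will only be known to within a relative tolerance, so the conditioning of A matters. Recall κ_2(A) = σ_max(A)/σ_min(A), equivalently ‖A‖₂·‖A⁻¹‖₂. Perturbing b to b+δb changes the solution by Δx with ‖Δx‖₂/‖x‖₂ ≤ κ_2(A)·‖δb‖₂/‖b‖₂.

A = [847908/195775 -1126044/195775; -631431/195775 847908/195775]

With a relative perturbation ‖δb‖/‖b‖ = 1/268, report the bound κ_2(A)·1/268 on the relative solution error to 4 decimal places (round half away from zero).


M = AᵀA = [44706123369/1533114025 -59607084492/1533114025; -59607084492/1533114025 79476922656/1533114025]. tr(M)=4967321841/61324561, det(M)=2624400/61324561
char-poly roots: 81 and 32400/61324561
κ = σ_max/σ_min = 9/(180/7831) = 391.5500
worst-case relative error ≤ 391.5500 × 1/268 = 1.4610

1.4610


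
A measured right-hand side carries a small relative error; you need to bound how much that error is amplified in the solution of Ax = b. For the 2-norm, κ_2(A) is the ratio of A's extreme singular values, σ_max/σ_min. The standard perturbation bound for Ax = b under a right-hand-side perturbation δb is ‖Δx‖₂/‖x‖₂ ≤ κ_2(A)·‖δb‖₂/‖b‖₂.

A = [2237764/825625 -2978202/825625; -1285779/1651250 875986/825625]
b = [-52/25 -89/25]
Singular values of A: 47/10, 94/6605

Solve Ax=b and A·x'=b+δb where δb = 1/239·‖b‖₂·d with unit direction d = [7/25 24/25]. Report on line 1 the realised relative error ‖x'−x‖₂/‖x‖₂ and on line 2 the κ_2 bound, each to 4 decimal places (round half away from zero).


0.0043
1.3818

largest singular value 47/10, smallest 94/6605
κ_2(A) = (47/10) / (94/6605) = 330.2500
perturbation bound = 330.2500·1/239 = 1.3818
solve Ax = b  →  x = [-224.9787 -168.4681]
‖b‖₂ = 4.1231 and ‖x‖₂ = 281.0639
Δx = A⁻¹·δb where δb = 1/239·4.1231·d; ‖Δx‖ = 1.2122
relative error = 0.0043
realised/bound (from unrounded values) ≈ 0.0031


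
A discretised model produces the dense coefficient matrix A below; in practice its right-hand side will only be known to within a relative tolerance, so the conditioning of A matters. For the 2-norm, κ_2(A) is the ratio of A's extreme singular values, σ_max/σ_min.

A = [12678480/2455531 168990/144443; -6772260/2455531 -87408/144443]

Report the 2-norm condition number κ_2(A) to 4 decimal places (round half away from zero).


AᵀA = [714904362000/20863780249 160852119840/20863780249; 160852119840/20863780249 36197778564/20863780249]; tr = 446818644/12411529, det = 129600/12411529
solving λ² − 446818644/12411529·λ + 129600/12411529 = 0 gives λ = 36, 3600/12411529
so κ_2 = √(36 / (3600/12411529)) = 352.3000

352.3000


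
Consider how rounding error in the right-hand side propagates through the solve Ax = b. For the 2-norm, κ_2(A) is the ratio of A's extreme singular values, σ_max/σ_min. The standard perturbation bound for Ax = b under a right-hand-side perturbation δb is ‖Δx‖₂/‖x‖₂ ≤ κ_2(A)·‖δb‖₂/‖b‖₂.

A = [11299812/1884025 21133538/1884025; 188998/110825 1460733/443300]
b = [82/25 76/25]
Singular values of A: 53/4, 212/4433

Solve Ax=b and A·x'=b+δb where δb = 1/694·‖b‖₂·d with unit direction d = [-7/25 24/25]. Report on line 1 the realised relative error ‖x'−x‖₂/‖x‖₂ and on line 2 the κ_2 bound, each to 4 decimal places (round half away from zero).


σ_max = 53/4, σ_min = 212/4433
condition number: (53/4) ÷ (212/4433) = 277.0625
bound on ‖Δx‖/‖x‖: κ·ε = 277.0625·1/694 = 0.3992
solve Ax = b  →  x = [-36.7586 19.9467]
2-norm of b is 4.4721; of x, 41.8218
re-solving with b+δb shifts x by Δx of norm 0.1347
dividing the unrounded norms, ‖Δx‖/‖x‖ = 0.0032
so the bound overstates the realised error by a factor of ≈ 123.9093 (computed from the unrounded values)

0.0032
0.3992
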